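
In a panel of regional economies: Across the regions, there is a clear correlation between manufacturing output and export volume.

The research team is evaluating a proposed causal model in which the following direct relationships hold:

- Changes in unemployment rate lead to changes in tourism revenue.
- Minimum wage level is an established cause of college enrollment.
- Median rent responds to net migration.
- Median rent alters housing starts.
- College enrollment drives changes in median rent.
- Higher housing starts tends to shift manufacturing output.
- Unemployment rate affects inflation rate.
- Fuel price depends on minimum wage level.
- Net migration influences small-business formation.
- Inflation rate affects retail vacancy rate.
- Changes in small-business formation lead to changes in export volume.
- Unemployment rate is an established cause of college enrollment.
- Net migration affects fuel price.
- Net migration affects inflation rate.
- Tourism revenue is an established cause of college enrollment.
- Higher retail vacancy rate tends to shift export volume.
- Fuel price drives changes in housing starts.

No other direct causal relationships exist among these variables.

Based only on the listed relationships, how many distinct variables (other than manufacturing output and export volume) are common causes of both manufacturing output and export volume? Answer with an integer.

The common causes are: net migration (to manufacturing output via net migration → median rent → housing starts → manufacturing output; to export volume via net migration → small-business formation → export volume); unemployment rate (to manufacturing output via unemployment rate → college enrollment → median rent → housing starts → manufacturing output; to export volume via unemployment rate → inflation rate → retail vacancy rate → export volume).
Every other variable lacks a causal path to at least one of manufacturing output and export volume.

2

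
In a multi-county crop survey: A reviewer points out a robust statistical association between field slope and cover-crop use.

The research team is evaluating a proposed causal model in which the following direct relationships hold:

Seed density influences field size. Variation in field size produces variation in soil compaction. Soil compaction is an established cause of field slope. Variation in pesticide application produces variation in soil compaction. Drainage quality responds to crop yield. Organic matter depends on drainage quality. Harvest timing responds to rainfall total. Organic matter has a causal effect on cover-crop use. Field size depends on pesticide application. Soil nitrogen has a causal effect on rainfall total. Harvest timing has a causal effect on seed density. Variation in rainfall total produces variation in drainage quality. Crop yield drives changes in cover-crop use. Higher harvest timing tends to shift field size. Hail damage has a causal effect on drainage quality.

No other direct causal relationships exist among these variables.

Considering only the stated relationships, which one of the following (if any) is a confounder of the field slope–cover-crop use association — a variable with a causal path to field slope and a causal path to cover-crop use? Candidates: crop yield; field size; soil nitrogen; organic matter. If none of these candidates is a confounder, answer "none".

Soil nitrogen causes field slope (soil nitrogen → rainfall total → harvest timing → field size → soil compaction → field slope) and also causes cover-crop use (soil nitrogen → rainfall total → drainage quality → organic matter → cover-crop use); it is a common cause of both.
Each of the other candidates lacks a causal path to at least one of field slope and cover-crop use, so they do not confound the relationship.

soil nitrogen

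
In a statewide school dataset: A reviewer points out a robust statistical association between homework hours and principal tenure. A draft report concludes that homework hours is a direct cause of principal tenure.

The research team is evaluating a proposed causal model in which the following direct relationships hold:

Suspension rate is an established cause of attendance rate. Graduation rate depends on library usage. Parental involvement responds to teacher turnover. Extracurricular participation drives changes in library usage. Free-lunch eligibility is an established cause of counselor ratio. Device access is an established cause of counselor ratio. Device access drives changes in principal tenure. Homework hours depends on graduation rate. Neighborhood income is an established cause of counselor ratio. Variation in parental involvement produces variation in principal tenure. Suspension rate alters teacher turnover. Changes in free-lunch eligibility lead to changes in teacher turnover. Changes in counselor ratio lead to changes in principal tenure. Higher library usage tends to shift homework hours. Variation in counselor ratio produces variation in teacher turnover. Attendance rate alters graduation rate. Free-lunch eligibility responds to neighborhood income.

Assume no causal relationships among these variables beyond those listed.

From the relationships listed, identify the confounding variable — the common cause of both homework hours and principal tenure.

suspension rate

Suspension rate has a causal path to homework hours (suspension rate → attendance rate → graduation rate → homework hours) and a separate causal path to principal tenure (suspension rate → teacher turnover → parental involvement → principal tenure), so it is a common cause of both.
No stated relationship gives homework hours a causal route to principal tenure, so the correlation is explained by the shared upstream cause rather than a direct effect.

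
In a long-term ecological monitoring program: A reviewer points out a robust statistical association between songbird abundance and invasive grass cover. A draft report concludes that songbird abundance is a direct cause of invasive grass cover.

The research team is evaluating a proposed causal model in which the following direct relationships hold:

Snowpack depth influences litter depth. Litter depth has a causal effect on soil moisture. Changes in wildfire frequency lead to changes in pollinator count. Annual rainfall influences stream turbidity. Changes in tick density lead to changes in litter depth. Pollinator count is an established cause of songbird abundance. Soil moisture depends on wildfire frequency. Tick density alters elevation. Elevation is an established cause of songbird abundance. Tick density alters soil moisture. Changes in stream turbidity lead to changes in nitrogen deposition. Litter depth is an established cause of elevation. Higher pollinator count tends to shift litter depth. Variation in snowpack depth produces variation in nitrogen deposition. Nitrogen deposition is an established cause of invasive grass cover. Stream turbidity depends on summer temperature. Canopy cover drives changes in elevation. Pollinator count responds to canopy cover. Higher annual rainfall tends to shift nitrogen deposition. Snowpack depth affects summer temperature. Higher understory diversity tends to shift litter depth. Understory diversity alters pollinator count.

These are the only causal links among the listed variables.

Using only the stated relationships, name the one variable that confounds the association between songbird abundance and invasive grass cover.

Snowpack depth has a causal path to songbird abundance (snowpack depth → litter depth → elevation → songbird abundance) and a separate causal path to invasive grass cover (snowpack depth → nitrogen deposition → invasive grass cover), so it is a common cause of both.
No stated relationship gives songbird abundance a causal route to invasive grass cover, so the correlation is explained by the shared upstream cause rather than a direct effect.

snowpack depth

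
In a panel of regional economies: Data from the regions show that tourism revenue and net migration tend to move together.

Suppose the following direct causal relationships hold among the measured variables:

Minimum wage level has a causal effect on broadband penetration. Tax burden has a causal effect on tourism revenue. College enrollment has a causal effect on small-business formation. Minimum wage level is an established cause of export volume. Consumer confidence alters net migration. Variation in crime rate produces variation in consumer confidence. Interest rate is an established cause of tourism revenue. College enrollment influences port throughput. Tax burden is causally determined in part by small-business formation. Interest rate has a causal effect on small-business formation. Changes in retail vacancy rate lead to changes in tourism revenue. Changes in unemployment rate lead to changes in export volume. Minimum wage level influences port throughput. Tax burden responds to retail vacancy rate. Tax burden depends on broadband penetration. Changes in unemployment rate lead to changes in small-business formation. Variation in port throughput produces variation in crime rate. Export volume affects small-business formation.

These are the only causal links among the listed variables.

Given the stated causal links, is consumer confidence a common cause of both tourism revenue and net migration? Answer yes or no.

Consumer confidence has no stated causal path to tourism revenue. A confounder must cause both variables, so consumer confidence does not qualify.

no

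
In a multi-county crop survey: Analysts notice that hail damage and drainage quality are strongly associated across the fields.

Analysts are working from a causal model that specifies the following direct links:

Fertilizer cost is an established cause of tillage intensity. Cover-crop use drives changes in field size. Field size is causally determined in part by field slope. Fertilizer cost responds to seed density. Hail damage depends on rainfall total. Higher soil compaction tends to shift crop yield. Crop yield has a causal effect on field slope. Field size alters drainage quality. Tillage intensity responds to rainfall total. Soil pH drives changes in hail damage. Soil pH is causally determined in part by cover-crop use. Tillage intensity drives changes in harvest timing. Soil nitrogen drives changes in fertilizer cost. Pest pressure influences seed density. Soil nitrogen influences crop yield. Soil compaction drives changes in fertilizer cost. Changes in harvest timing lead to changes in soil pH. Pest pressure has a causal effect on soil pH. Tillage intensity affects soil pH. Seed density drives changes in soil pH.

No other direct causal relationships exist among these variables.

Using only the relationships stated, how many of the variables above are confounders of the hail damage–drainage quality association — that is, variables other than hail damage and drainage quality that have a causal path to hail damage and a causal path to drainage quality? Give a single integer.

The common causes are: cover-crop use (to hail damage via cover-crop use → soil pH → hail damage; to drainage quality via cover-crop use → field size → drainage quality); soil compaction (to hail damage via soil compaction → fertilizer cost → tillage intensity → soil pH → hail damage; to drainage quality via soil compaction → crop yield → field slope → field size → drainage quality); soil nitrogen (to hail damage via soil nitrogen → fertilizer cost → tillage intensity → soil pH → hail damage; to drainage quality via soil nitrogen → crop yield → field slope → field size → drainage quality).
Every other variable lacks a causal path to at least one of hail damage and drainage quality.

3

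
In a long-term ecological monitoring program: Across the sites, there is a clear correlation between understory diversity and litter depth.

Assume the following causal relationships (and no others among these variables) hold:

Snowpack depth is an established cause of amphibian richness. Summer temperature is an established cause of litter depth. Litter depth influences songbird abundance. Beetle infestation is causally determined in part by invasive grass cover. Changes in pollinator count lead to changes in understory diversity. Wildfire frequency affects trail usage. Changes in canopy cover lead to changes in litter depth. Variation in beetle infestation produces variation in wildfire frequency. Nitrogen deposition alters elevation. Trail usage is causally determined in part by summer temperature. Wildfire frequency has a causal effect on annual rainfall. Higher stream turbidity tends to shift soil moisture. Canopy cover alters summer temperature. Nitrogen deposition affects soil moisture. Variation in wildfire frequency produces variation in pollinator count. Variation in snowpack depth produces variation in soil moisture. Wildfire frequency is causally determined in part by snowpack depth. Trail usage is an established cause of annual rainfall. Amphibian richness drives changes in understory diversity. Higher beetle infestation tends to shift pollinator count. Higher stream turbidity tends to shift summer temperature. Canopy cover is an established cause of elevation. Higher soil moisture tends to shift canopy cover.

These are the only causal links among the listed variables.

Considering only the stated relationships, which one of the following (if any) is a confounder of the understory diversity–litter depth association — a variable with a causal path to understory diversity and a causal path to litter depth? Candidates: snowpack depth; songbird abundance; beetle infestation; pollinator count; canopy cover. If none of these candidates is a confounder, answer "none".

Snowpack depth causes understory diversity (snowpack depth → amphibian richness → understory diversity) and also causes litter depth (snowpack depth → soil moisture → canopy cover → litter depth); it is a common cause of both.
Each of the other candidates lacks a causal path to at least one of understory diversity and litter depth, so they do not confound the relationship.

snowpack depth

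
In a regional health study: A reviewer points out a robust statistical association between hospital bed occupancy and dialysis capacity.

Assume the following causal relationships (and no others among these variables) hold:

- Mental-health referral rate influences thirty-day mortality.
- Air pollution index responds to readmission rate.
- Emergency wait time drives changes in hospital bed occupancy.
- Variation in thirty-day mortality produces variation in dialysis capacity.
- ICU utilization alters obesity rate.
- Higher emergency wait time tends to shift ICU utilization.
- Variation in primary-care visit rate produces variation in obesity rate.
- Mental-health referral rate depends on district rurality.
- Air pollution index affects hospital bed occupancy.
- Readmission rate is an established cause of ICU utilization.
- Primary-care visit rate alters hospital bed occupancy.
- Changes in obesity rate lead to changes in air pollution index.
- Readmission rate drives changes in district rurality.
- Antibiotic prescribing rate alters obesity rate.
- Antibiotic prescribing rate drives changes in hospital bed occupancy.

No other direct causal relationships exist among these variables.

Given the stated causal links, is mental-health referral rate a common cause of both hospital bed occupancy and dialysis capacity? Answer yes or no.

Mental-health referral rate has no stated causal path to hospital bed occupancy. A confounder must cause both variables, so mental-health referral rate does not qualify.

no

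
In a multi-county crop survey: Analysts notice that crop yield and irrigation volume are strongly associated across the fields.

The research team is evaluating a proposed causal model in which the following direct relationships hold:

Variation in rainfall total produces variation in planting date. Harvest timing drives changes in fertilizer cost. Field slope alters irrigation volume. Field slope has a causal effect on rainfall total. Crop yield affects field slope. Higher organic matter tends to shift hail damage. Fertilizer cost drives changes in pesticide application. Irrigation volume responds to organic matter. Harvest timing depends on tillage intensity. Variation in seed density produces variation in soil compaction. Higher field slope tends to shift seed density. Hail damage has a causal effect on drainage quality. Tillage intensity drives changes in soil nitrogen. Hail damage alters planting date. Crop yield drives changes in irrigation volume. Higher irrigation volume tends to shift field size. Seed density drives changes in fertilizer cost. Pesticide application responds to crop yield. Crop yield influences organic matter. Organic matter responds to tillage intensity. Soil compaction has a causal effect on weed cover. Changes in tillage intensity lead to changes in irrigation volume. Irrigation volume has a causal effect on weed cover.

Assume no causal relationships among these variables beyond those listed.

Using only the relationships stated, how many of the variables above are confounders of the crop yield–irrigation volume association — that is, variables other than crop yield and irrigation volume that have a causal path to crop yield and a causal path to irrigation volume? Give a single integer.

No listed variable has a causal path to both crop yield and irrigation volume, so there are no common causes.

0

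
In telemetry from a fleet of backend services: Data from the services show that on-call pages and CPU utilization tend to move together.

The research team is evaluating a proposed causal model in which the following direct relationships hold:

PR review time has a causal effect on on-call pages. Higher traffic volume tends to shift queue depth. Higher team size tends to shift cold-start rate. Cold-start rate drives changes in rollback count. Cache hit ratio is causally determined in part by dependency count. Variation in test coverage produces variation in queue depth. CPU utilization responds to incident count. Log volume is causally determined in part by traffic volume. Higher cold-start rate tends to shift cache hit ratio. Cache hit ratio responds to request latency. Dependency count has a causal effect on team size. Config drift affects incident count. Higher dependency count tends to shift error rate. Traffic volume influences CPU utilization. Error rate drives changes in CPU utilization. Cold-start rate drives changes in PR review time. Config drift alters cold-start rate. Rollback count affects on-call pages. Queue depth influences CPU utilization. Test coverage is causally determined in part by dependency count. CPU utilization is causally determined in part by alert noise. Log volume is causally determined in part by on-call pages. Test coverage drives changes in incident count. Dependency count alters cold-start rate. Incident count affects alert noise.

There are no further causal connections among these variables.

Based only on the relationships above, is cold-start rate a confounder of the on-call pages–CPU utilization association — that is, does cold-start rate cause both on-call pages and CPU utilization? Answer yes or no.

Cold-start rate has no stated causal path to CPU utilization. A confounder must cause both variables, so cold-start rate does not qualify.

no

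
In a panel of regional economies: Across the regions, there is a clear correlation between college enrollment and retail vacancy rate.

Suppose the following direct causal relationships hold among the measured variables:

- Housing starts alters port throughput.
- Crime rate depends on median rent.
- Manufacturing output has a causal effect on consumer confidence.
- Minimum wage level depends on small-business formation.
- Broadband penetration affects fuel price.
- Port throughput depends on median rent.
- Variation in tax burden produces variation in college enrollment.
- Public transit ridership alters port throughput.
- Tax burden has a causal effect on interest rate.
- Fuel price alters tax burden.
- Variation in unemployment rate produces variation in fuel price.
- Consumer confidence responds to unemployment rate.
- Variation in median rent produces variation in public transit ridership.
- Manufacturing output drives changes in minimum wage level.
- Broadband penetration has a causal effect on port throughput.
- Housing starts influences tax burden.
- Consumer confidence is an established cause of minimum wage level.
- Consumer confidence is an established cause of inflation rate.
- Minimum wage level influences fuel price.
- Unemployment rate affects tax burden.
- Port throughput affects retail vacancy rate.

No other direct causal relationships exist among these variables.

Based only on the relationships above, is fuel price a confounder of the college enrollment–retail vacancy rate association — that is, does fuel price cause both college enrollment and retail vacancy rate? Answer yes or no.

no

Fuel price has no stated causal path to retail vacancy rate. A confounder must cause both variables, so fuel price does not qualify.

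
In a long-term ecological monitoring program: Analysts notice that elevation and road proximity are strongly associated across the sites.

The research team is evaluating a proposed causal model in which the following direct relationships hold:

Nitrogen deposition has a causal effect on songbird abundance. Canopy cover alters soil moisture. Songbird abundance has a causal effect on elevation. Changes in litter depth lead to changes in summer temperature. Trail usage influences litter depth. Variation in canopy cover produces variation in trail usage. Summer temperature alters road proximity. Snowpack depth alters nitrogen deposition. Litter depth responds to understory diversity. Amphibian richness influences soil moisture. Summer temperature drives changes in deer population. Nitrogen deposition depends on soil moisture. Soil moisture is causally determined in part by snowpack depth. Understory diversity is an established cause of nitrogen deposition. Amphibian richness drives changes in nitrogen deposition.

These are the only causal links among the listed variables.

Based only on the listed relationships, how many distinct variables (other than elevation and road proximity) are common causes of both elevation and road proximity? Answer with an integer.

2

The common causes are: canopy cover (to elevation via canopy cover → soil moisture → nitrogen deposition → songbird abundance → elevation; to road proximity via canopy cover → trail usage → litter depth → summer temperature → road proximity); understory diversity (to elevation via understory diversity → nitrogen deposition → songbird abundance → elevation; to road proximity via understory diversity → litter depth → summer temperature → road proximity).
Every other variable lacks a causal path to at least one of elevation and road proximity.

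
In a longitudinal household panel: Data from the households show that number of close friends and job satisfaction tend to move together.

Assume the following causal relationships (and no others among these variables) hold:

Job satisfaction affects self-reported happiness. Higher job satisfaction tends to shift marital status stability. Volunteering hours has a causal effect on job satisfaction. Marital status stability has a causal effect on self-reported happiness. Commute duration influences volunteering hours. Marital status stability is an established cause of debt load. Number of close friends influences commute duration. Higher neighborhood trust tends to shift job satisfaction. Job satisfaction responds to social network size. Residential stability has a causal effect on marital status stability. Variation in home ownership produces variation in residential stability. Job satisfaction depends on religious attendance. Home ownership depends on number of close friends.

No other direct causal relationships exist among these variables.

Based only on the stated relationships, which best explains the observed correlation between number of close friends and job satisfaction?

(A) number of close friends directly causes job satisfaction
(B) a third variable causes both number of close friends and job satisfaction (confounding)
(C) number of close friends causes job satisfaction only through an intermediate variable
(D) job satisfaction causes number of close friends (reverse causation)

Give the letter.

C

Number of close friends reaches job satisfaction through number of close friends → commute duration → volunteering hours → job satisfaction — an indirect causal chain with no direct number of close friends → job satisfaction link. No variable causes both number of close friends and job satisfaction, so confounding is ruled out; the effect is mediated.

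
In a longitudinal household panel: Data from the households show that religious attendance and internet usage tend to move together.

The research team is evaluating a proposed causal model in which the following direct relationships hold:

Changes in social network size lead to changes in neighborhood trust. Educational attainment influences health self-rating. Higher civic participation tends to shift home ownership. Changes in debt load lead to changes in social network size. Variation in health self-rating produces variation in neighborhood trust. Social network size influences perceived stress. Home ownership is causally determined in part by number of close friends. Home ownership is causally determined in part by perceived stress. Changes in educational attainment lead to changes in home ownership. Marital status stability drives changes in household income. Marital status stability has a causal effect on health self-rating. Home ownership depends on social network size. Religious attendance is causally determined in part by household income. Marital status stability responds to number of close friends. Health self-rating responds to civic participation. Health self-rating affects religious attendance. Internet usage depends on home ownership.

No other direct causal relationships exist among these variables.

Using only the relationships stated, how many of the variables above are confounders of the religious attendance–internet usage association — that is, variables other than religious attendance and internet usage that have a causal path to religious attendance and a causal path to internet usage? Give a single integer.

3

The common causes are: civic participation (to religious attendance via civic participation → health self-rating → religious attendance; to internet usage via civic participation → home ownership → internet usage); educational attainment (to religious attendance via educational attainment → health self-rating → religious attendance; to internet usage via educational attainment → home ownership → internet usage); number of close friends (to religious attendance via number of close friends → marital status stability → health self-rating → religious attendance; to internet usage via number of close friends → home ownership → internet usage).
Every other variable lacks a causal path to at least one of religious attendance and internet usage.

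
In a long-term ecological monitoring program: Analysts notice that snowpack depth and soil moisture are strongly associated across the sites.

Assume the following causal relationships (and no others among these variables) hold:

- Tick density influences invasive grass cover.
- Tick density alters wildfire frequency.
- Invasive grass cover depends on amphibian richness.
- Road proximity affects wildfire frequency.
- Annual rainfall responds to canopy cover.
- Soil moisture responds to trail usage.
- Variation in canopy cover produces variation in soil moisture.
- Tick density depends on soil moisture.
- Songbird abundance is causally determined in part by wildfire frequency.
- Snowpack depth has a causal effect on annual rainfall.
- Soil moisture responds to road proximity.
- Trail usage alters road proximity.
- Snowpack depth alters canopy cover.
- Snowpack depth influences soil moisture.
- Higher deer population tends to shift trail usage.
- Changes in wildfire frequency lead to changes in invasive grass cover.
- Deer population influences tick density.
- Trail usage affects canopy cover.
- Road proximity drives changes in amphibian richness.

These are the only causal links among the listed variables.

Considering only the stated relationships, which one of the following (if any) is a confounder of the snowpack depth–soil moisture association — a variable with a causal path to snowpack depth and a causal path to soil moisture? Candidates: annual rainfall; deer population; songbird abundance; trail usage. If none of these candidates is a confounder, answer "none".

none

None of the listed candidates has causal paths to both snowpack depth and soil moisture in the stated relationships, so none is a common cause.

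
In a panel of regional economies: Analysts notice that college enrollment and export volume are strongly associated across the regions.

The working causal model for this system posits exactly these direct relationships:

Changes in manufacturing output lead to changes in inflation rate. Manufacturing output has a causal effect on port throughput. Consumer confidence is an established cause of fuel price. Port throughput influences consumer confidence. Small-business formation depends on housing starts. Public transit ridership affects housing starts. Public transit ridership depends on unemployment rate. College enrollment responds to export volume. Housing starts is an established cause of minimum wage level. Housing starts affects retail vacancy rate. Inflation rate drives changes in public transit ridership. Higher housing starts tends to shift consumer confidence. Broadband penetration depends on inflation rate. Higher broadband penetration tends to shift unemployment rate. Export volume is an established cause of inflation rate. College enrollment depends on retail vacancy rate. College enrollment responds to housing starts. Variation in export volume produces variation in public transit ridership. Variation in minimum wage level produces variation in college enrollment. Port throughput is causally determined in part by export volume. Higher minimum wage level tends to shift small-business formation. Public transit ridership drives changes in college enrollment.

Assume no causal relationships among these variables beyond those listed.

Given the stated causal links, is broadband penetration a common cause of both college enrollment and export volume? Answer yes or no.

no

Broadband penetration has no stated causal path to export volume. A confounder must cause both variables, so broadband penetration does not qualify.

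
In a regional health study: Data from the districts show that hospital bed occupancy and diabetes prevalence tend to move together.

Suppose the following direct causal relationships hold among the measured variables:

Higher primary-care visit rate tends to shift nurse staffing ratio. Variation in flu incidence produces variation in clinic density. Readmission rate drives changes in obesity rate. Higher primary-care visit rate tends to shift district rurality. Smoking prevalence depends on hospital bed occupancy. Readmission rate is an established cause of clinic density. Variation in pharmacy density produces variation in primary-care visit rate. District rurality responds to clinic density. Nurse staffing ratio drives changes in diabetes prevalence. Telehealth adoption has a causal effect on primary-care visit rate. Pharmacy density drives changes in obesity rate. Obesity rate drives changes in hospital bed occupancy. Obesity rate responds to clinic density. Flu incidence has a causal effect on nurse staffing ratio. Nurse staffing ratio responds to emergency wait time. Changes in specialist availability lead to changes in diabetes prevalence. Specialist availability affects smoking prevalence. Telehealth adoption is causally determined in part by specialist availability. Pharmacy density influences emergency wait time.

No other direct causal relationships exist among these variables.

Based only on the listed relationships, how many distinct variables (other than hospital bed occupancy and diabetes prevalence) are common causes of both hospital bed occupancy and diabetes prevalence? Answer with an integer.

2

The common causes are: flu incidence (to hospital bed occupancy via flu incidence → clinic density → obesity rate → hospital bed occupancy; to diabetes prevalence via flu incidence → nurse staffing ratio → diabetes prevalence); pharmacy density (to hospital bed occupancy via pharmacy density → obesity rate → hospital bed occupancy; to diabetes prevalence via pharmacy density → emergency wait time → nurse staffing ratio → diabetes prevalence).
Every other variable lacks a causal path to at least one of hospital bed occupancy and diabetes prevalence.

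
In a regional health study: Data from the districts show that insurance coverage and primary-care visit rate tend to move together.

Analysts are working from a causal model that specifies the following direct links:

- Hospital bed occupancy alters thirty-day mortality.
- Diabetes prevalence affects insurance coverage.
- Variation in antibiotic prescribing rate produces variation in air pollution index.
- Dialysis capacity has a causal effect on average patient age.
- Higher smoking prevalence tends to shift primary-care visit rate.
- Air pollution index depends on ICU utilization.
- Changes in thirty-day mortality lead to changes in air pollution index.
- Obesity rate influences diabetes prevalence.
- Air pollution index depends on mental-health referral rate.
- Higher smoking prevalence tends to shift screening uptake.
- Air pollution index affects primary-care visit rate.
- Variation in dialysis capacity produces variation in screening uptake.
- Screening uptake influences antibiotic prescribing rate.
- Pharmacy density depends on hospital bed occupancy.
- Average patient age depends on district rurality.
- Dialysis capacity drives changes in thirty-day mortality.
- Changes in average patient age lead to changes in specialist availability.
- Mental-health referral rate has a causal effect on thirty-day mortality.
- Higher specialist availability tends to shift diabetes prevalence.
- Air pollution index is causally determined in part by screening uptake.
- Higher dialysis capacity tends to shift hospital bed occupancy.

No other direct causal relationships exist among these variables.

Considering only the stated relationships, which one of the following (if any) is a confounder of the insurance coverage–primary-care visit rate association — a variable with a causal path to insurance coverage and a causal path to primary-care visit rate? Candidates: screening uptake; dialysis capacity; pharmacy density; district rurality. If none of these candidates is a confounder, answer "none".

Dialysis capacity causes insurance coverage (dialysis capacity → average patient age → specialist availability → diabetes prevalence → insurance coverage) and also causes primary-care visit rate (dialysis capacity → thirty-day mortality → air pollution index → primary-care visit rate); it is a common cause of both.
Each of the other candidates lacks a causal path to at least one of insurance coverage and primary-care visit rate, so they do not confound the relationship.

dialysis capacity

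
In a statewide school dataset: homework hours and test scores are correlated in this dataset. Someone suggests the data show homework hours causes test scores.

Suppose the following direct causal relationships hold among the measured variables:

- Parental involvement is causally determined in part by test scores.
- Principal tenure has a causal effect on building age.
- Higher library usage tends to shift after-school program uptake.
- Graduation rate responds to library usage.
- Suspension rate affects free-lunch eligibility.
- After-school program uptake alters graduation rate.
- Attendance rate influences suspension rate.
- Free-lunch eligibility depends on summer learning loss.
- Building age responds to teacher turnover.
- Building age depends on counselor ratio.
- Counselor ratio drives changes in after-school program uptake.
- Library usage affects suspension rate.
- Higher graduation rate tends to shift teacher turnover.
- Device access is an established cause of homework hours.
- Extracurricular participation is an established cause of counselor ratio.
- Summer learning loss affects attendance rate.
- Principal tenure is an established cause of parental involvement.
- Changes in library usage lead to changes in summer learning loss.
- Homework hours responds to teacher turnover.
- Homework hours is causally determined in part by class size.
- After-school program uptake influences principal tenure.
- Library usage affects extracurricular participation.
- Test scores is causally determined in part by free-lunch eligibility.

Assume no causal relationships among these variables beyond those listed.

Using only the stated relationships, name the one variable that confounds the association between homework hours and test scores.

Library usage has a causal path to homework hours (library usage → graduation rate → teacher turnover → homework hours) and a separate causal path to test scores (library usage → suspension rate → free-lunch eligibility → test scores), so it is a common cause of both.
No stated relationship gives homework hours a causal route to test scores, so the correlation is explained by the shared upstream cause rather than a direct effect.

library usage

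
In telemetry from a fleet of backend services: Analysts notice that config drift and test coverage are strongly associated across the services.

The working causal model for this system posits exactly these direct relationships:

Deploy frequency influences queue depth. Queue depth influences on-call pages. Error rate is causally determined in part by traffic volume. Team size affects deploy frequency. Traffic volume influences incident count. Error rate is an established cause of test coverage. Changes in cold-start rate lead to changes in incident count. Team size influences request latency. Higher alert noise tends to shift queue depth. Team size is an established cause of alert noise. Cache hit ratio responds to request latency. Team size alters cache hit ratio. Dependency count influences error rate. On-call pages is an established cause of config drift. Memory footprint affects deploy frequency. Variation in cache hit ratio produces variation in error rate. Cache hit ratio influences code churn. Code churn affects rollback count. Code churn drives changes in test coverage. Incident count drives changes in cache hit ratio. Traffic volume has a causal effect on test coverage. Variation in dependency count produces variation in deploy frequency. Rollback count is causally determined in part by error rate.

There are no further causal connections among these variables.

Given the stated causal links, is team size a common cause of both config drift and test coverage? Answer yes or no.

Team size has a causal path to config drift (team size → alert noise → queue depth → on-call pages → config drift) and to test coverage (team size → cache hit ratio → code churn → test coverage), so it is a common cause of both — a confounder.

yes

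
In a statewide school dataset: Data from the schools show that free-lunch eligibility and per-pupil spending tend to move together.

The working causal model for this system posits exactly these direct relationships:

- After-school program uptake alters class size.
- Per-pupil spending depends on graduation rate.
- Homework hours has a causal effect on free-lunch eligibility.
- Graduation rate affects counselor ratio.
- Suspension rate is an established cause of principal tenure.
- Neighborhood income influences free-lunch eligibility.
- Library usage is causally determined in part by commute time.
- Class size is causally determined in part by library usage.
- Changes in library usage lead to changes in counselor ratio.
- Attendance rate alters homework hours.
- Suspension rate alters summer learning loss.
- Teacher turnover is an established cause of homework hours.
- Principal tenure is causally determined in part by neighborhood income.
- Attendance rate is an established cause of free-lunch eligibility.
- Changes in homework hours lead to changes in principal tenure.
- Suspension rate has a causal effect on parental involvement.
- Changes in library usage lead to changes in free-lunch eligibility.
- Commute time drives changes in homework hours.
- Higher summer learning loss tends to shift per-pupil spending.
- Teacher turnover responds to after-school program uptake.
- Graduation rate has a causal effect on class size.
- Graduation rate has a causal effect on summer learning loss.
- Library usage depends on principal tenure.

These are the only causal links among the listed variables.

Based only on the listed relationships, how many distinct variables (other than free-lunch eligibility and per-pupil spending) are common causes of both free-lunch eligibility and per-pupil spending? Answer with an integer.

The common causes are: suspension rate (to free-lunch eligibility via suspension rate → principal tenure → library usage → free-lunch eligibility; to per-pupil spending via suspension rate → summer learning loss → per-pupil spending).
Every other variable lacks a causal path to at least one of free-lunch eligibility and per-pupil spending.

1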